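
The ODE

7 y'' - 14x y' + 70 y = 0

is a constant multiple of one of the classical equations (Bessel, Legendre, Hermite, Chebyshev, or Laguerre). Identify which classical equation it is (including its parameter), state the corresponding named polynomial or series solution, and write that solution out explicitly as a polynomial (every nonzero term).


All three coefficients share the factor 7; dividing through by 7 gives  y'' - 2x y' + 10 y = 0.
This matches the Hermite equation y'' - 2x y' + 2n y = 0 with 2n = 10, so n = 5; the polynomial solution is H_5(x).
With y = sum_k a_k x^k, matching x^k gives (k+2)(k+1) a_{k+2} = 2(k - n) a_k = 2(k - 5) a_k. The right side vanishes at k = 5, so the series with the parity of 5 terminates at degree 5.
Standard normalization: leading coefficient of H_n is 2^n, so a_5 = 2^5 = 32. Work downward with a_k = (k+1)(k+2) a_{k+2} / (2(k - n)):
  a_3 = (4)(5)(32) / (2(3 - 5)) = 640/(-4) = -160
  a_1 = (2)(3)(-160) / (2(1 - 5)) = -960/(-8) = 120
Hence H_5(x) = 32 x^5 - 160 x^3 + 120 x.

H_5(x); series = 32 x^5 - 160 x^3 + 120 x


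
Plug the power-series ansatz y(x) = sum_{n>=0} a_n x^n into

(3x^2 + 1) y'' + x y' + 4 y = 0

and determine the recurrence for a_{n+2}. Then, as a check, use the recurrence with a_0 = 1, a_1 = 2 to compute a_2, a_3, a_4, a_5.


Substitute y = sum_n a_n x^n.
(1 + 3 x^2) y'' contributes (n+2)(n+1) a_{n+2} + 3 n(n-1) a_n at x^n.
x y'(x) contributes n a_n at x^n.
4 y(x) contributes 4 a_n at x^n.
Matching x^n: (n+2)(n+1) a_{n+2} + (3 n(n-1) + n + 4) a_n = 0.
Thus a_{n+2} = (-3 n(n-1) - n - 4) / ((n+1)(n+2)) * a_n.

Check with a_0 = 1, a_1 = 2 (apply the recurrence for n = 0, 1, 2, 3): a_0 = 1, a_1 = 2, a_2 = -2, a_3 = -5/3, a_4 = 2, a_5 = 25/12.

a_(n+2) = (-3 n(n-1) - n - 4) / ((n+1)(n+2)) * a_n; check: a_0 = 1, a_1 = 2, a_2 = -2, a_3 = -5/3, a_4 = 2, a_5 = 25/12


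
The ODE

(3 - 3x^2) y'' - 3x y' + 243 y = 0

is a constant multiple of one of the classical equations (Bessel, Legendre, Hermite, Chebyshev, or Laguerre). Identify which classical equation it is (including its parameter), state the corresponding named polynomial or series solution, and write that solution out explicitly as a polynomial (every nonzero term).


All three coefficients share the factor 3; dividing through by 3 gives  (1 - x^2) y'' - x y' + 81 y = 0.
This matches the Chebyshev equation (1 - x^2) y'' - x y' + n^2 y = 0 (note the -x y' term, not -2x y') with n^2 = 81, so n = 9; the polynomial solution is T_9(x).
With y = sum_k a_k x^k, matching x^k gives (k+2)(k+1) a_{k+2} = (k^2 - n^2) a_k = (k - 9)(k + 9) a_k. The right side vanishes at k = 9, so the series with the parity of 9 terminates at degree 9.
Standard normalization: leading coefficient of T_n is 2^(n-1), so a_9 = 2^8 = 256. Work downward with a_k = (k+1)(k+2) a_{k+2} / ((k - 9)(k + 9)):
  a_7 = (8)(9)(256) / ((7 - 9)(7 + 9)) = 18432/(-32) = -576
  a_5 = (6)(7)(-576) / ((5 - 9)(5 + 9)) = -24192/(-56) = 432
  a_3 = (4)(5)(432) / ((3 - 9)(3 + 9)) = 8640/(-72) = -120
  a_1 = (2)(3)(-120) / ((1 - 9)(1 + 9)) = -720/(-80) = 9
Hence T_9(x) = 256 x^9 - 576 x^7 + 432 x^5 - 120 x^3 + 9 x.

T_9(x); series = 256 x^9 - 576 x^7 + 432 x^5 - 120 x^3 + 9 x


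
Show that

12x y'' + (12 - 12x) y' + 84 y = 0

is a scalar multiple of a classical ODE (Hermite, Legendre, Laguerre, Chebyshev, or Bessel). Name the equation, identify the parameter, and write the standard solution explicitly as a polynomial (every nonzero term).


All three coefficients share the factor 12; dividing through by 12 gives  x y'' + (1 - x) y' + 7 y = 0.
This matches the Laguerre equation x y'' + (1 - x) y' + n y = 0 with n = 7; the polynomial solution is L_7(x).
With y = sum_k a_k x^k, matching x^k gives (k+1)k a_{k+1} + (k+1) a_{k+1} - k a_k + n a_k = 0, i.e. (k+1)^2 a_{k+1} = (k - n) a_k = (k - 7) a_k. The right side vanishes at k = 7, so the series terminates at degree 7.
Standard normalization L_n(0) = 1 gives a_0 = 1. Work upward with a_{k+1} = (k - 7) a_k / (k+1)^2:
  a_1 = (0 - 7)(1) / 1^2 = -7/1 = -7
  a_2 = (1 - 7)(-7) / 2^2 = 42/4 = 21/2
  a_3 = (2 - 7)(21/2) / 3^2 = (-105/2)/9 = -35/6
  a_4 = (3 - 7)(-35/6) / 4^2 = (70/3)/16 = 35/24
  a_5 = (4 - 7)(35/24) / 5^2 = (-35/8)/25 = -7/40
  a_6 = (5 - 7)(-7/40) / 6^2 = (7/20)/36 = 7/720
  a_7 = (6 - 7)(7/720) / 7^2 = (-7/720)/49 = -1/5040
Hence L_7(x) = -x^7/5040 + 7 x^6/720 - 7 x^5/40 + 35 x^4/24 - 35 x^3/6 + 21 x^2/2 - 7 x + 1.

L_7(x); series = -x^7/5040 + 7 x^6/720 - 7 x^5/40 + 35 x^4/24 - 35 x^3/6 + 21 x^2/2 - 7 x + 1


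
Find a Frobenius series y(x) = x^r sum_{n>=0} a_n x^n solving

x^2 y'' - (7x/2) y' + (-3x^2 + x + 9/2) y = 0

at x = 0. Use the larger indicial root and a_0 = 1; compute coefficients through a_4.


Write in Frobenius form y'' + (p(x)/x) y' + (q(x)/x^2) y = 0:
  p(x) = -7/2,  q(x) = -3x^2 + x + 9/2.
Indicial equation: r(r-1) + (-7/2) r + (9/2) = 0 -> roots r_1 = 3, r_2 = 3/2.
Take r = r_1 = 3. Let y(x) = x^r sum_{n>=0} a_n x^n with a_0 = 1.
Substitute y = x^r sum a_n x^n and match x^{r+n}. The recurrence is
  D(n) a_n + 1 a_{n-1} - 3 a_{n-2} = 0,  where D(n) = (r+n)(r+n-1) + (-7/2)(r+n) + (9/2).
  a_n = [-1 a_{n-1} + 3 a_{n-2}] / D(n).
Since the indicial polynomial factors as (r - r_1)(r - r_2), D(n) = (r_1 + n - r_1)(r_1 + n - r_2) = n(n + 3/2).
Evaluating step by step (a_0 = 1):
  n = 1: D(1) = 1(1 + 3/2) = 5/2; numerator = -1(1) = -1; a_1 = (-1)/(5/2) = -2/5
  n = 2: D(2) = 2(2 + 3/2) = 7; numerator = -1(-2/5) + 3(1) = 17/5; a_2 = (17/5)/(7) = 17/35
  n = 3: D(3) = 3(3 + 3/2) = 27/2; numerator = -1(17/35) + 3(-2/5) = -59/35; a_3 = (-59/35)/(27/2) = -118/945
  n = 4: D(4) = 4(4 + 3/2) = 22; numerator = -1(-118/945) + 3(17/35) = 299/189; a_4 = (299/189)/(22) = 299/4158

r = 3; a_0 = 1; a_1 = -2/5; a_2 = 17/35; a_3 = -118/945; a_4 = 299/4158


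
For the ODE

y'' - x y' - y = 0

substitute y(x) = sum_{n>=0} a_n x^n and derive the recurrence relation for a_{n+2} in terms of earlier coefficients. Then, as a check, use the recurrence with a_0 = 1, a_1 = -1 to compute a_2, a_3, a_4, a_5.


Substitute y = sum_n a_n x^n.
y''(x) has coefficient (n+2)(n+1) a_{n+2} at x^n;
-x y'(x) has coefficient -n a_n at x^n (shift);
-y(x) has coefficient -1 a_n at x^n.
Matching x^n: (n+2)(n+1) a_{n+2} + (-n - 1) a_n = 0.
Thus a_{n+2} = (n + 1) / ((n+1)(n+2)) * a_n.

Check with a_0 = 1, a_1 = -1 (apply the recurrence for n = 0, 1, 2, 3): a_0 = 1, a_1 = -1, a_2 = 1/2, a_3 = -1/3, a_4 = 1/8, a_5 = -1/15.

a_(n+2) = (n + 1) / ((n+1)(n+2)) * a_n; check: a_0 = 1, a_1 = -1, a_2 = 1/2, a_3 = -1/3, a_4 = 1/8, a_5 = -1/15


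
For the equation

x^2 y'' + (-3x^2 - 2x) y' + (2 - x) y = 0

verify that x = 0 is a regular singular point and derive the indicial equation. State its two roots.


Divide by x^2 to reach normal form y'' + P_1(x) y' + P_2(x) y = 0 with P_1(x) = -3 - 2/x and P_2(x) = -1/x + 2/x^2.
x = 0 is a singular point because the y'-coefficient -3 - 2/x has a pole at x = 0 and the y-coefficient -1/x + 2/x^2 has a pole at x = 0.
It is a regular singular point because x P_1(x) = p(x) = -3x - 2 and x^2 P_2(x) = q(x) = 2 - x are polynomials, hence analytic at x = 0.
p(0) = -2,  q(0) = 2.
Indicial equation: r(r-1) + p(0) r + q(0) = 0, i.e. r^2 + (p(0) - 1) r + q(0) = 0, i.e. r^2 - 3 r + 2 = 0.
Discriminant: (-3)^2 - 4(2) = 1, so r = (3 ± 1)/2.
Solving: r_1 = 2, r_2 = 1.

indicial: r^2 - 3 r + 2 = 0; roots r_1 = 2, r_2 = 1


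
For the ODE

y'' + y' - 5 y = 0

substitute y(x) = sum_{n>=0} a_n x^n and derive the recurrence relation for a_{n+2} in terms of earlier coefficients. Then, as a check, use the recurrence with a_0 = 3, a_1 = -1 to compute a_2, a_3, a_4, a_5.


Substitute y = sum_n a_n x^n.
y''(x) has coefficient (n+2)(n+1) a_{n+2} at x^n;
y'(x) has coefficient (n+1) a_{n+1} at x^n;
-5 y(x) has coefficient -5 a_n at x^n.
Matching x^n: (n+2)(n+1) a_{n+2} + (n+1) a_{n+1} - 5 a_n = 0.
Thus a_{n+2} = [-(n+1) a_{n+1} + 5 a_n] / ((n+1)(n+2)).

Check with a_0 = 3, a_1 = -1 (apply the recurrence for n = 0, 1, 2, 3): a_0 = 3, a_1 = -1, a_2 = 8, a_3 = -7/2, a_4 = 101/24, a_5 = -103/60.

a_(n+2) = [-(n+1) a_(n+1) + 5 a_n] / ((n+1)(n+2)); check: a_0 = 3, a_1 = -1, a_2 = 8, a_3 = -7/2, a_4 = 101/24, a_5 = -103/60


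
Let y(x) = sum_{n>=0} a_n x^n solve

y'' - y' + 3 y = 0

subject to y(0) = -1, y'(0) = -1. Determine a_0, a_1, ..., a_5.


Ansatz: y(x) = sum_{n>=0} a_n x^n, so y'(x) = sum_{n>=1} n a_n x^(n-1) and y''(x) = sum_{n>=2} n(n-1) a_n x^(n-2).
Substitute into P(x) y'' + Q(x) y' + R(x) y = 0 with P(x) = 1, Q(x) = -1, R(x) = 3, and match powers of x.
Initial conditions: a_0 = -1, a_1 = -1.
Setting the coefficient of each power of x to zero and solving order by order (substituting the coefficients already found):
  x^0: 2 a_2 - a_1 + 3 a_0 = 0  ->  2 a_2 = a_1 - 3 a_0 = 2  ->  a_2 = 1
  x^1: 6 a_3 - 2 a_2 + 3 a_1 = 0  ->  6 a_3 = 2 a_2 - 3 a_1 = 5  ->  a_3 = 5/6
  x^2: 12 a_4 - 3 a_3 + 3 a_2 = 0  ->  12 a_4 = 3 a_3 - 3 a_2 = -1/2  ->  a_4 = -1/24
  x^3: 20 a_5 - 4 a_4 + 3 a_3 = 0  ->  20 a_5 = 4 a_4 - 3 a_3 = -8/3  ->  a_5 = -2/15
Truncated series: y(x) = -1 - x + x^2 + (5/6) x^3 - (1/24) x^4 - (2/15) x^5 + O(x^6).

a_0 = -1; a_1 = -1; a_2 = 1; a_3 = 5/6; a_4 = -1/24; a_5 = -2/15


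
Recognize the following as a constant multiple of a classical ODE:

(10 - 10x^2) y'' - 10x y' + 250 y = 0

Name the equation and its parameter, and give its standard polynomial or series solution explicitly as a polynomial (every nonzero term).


All three coefficients share the factor 10; dividing through by 10 gives  (1 - x^2) y'' - x y' + 25 y = 0.
This matches the Chebyshev equation (1 - x^2) y'' - x y' + n^2 y = 0 (note the -x y' term, not -2x y') with n^2 = 25, so n = 5; the polynomial solution is T_5(x).
With y = sum_k a_k x^k, matching x^k gives (k+2)(k+1) a_{k+2} = (k^2 - n^2) a_k = (k - 5)(k + 5) a_k. The right side vanishes at k = 5, so the series with the parity of 5 terminates at degree 5.
Standard normalization: leading coefficient of T_n is 2^(n-1), so a_5 = 2^4 = 16. Work downward with a_k = (k+1)(k+2) a_{k+2} / ((k - 5)(k + 5)):
  a_3 = (4)(5)(16) / ((3 - 5)(3 + 5)) = 320/(-16) = -20
  a_1 = (2)(3)(-20) / ((1 - 5)(1 + 5)) = -120/(-24) = 5
Hence T_5(x) = 16 x^5 - 20 x^3 + 5 x.

T_5(x); series = 16 x^5 - 20 x^3 + 5 x


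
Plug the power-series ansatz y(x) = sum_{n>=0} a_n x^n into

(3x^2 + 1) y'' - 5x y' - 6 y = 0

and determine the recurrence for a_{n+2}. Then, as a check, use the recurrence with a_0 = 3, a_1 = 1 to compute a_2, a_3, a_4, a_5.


Substitute y = sum_n a_n x^n.
(1 + 3 x^2) y'' contributes (n+2)(n+1) a_{n+2} + 3 n(n-1) a_n at x^n.
-5 x y'(x) contributes -5 n a_n at x^n.
-6 y(x) contributes -6 a_n at x^n.
Matching x^n: (n+2)(n+1) a_{n+2} + (3 n(n-1) - 5 n - 6) a_n = 0.
Thus a_{n+2} = (-3 n(n-1) + 5 n + 6) / ((n+1)(n+2)) * a_n.

Check with a_0 = 3, a_1 = 1 (apply the recurrence for n = 0, 1, 2, 3): a_0 = 3, a_1 = 1, a_2 = 9, a_3 = 11/6, a_4 = 15/2, a_5 = 11/40.

a_(n+2) = (-3 n(n-1) + 5 n + 6) / ((n+1)(n+2)) * a_n; check: a_0 = 3, a_1 = 1, a_2 = 9, a_3 = 11/6, a_4 = 15/2, a_5 = 11/40


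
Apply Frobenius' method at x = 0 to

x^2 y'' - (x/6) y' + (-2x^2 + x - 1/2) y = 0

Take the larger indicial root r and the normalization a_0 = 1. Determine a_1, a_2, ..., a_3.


Write in Frobenius form y'' + (p(x)/x) y' + (q(x)/x^2) y = 0:
  p(x) = -1/6,  q(x) = -2x^2 + x - 1/2.
Indicial equation: r(r-1) + (-1/6) r + (-1/2) = 0 -> roots r_1 = 3/2, r_2 = -1/3.
Take r = r_1 = 3/2. Let y(x) = x^r sum_{n>=0} a_n x^n with a_0 = 1.
Substitute y = x^r sum a_n x^n and match x^{r+n}. The recurrence is
  D(n) a_n + 1 a_{n-1} - 2 a_{n-2} = 0,  where D(n) = (r+n)(r+n-1) + (-1/6)(r+n) + (-1/2).
  a_n = [-1 a_{n-1} + 2 a_{n-2}] / D(n).
Since the indicial polynomial factors as (r - r_1)(r - r_2), D(n) = (r_1 + n - r_1)(r_1 + n - r_2) = n(n + 11/6).
Evaluating step by step (a_0 = 1):
  n = 1: D(1) = 1(1 + 11/6) = 17/6; numerator = -1(1) = -1; a_1 = (-1)/(17/6) = -6/17
  n = 2: D(2) = 2(2 + 11/6) = 23/3; numerator = -1(-6/17) + 2(1) = 40/17; a_2 = (40/17)/(23/3) = 120/391
  n = 3: D(3) = 3(3 + 11/6) = 29/2; numerator = -1(120/391) + 2(-6/17) = -396/391; a_3 = (-396/391)/(29/2) = -792/11339

r = 3/2; a_0 = 1; a_1 = -6/17; a_2 = 120/391; a_3 = -792/11339


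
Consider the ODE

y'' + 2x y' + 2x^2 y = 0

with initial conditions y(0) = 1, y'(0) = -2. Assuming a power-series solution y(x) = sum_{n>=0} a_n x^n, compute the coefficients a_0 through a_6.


Ansatz: y(x) = sum_{n>=0} a_n x^n, so y'(x) = sum_{n>=1} n a_n x^(n-1) and y''(x) = sum_{n>=2} n(n-1) a_n x^(n-2).
Substitute into P(x) y'' + Q(x) y' + R(x) y = 0 with P(x) = 1, Q(x) = 2x, R(x) = 2x^2, and match powers of x.
Initial conditions: a_0 = 1, a_1 = -2.
Setting the coefficient of each power of x to zero and solving order by order (substituting the coefficients already found):
  x^0: 2 a_2 = 0  ->  a_2 = 0
  x^1: 6 a_3 + 2 a_1 = 0  ->  6 a_3 = -2 a_1 = 4  ->  a_3 = 2/3
  x^2: 12 a_4 + 4 a_2 + 2 a_0 = 0  ->  12 a_4 = -4 a_2 - 2 a_0 = -2  ->  a_4 = -1/6
  x^3: 20 a_5 + 6 a_3 + 2 a_1 = 0  ->  20 a_5 = -6 a_3 - 2 a_1 = 0  ->  a_5 = 0
  x^4: 30 a_6 + 8 a_4 + 2 a_2 = 0  ->  30 a_6 = -8 a_4 - 2 a_2 = 4/3  ->  a_6 = 2/45
Truncated series: y(x) = 1 - 2 x + (2/3) x^3 - (1/6) x^4 + (2/45) x^6 + O(x^7).

a_0 = 1; a_1 = -2; a_2 = 0; a_3 = 2/3; a_4 = -1/6; a_5 = 0; a_6 = 2/45


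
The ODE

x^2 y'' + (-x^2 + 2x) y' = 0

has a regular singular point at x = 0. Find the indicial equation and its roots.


Divide by x^2 to reach normal form y'' + P_1(x) y' + P_2(x) y = 0 with P_1(x) = -1 + 2/x and P_2(x) = 0.
x = 0 is a singular point because the y'-coefficient -1 + 2/x has a pole at x = 0.
It is a regular singular point because x P_1(x) = p(x) = 2 - x and x^2 P_2(x) = q(x) = 0 are polynomials, hence analytic at x = 0.
p(0) = 2,  q(0) = 0.
Indicial equation: r(r-1) + p(0) r + q(0) = 0, i.e. r^2 + (p(0) - 1) r + q(0) = 0, i.e. r^2 + 1 r = 0.
Discriminant: (1)^2 - 4(0) = 1, so r = (-1 ± 1)/2.
Solving: r_1 = 0, r_2 = -1.

indicial: r^2 + 1 r = 0; roots r_1 = 0, r_2 = -1


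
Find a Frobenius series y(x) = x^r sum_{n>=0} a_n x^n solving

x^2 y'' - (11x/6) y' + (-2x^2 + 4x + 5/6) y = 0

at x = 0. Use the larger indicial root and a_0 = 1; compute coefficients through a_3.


Write in Frobenius form y'' + (p(x)/x) y' + (q(x)/x^2) y = 0:
  p(x) = -11/6,  q(x) = -2x^2 + 4x + 5/6.
Indicial equation: r(r-1) + (-11/6) r + (5/6) = 0 -> roots r_1 = 5/2, r_2 = 1/3.
Take r = r_1 = 5/2. Let y(x) = x^r sum_{n>=0} a_n x^n with a_0 = 1.
Substitute y = x^r sum a_n x^n and match x^{r+n}. The recurrence is
  D(n) a_n + 4 a_{n-1} - 2 a_{n-2} = 0,  where D(n) = (r+n)(r+n-1) + (-11/6)(r+n) + (5/6).
  a_n = [-4 a_{n-1} + 2 a_{n-2}] / D(n).
Since the indicial polynomial factors as (r - r_1)(r - r_2), D(n) = (r_1 + n - r_1)(r_1 + n - r_2) = n(n + 13/6).
Evaluating step by step (a_0 = 1):
  n = 1: D(1) = 1(1 + 13/6) = 19/6; numerator = -4(1) = -4; a_1 = (-4)/(19/6) = -24/19
  n = 2: D(2) = 2(2 + 13/6) = 25/3; numerator = -4(-24/19) + 2(1) = 134/19; a_2 = (134/19)/(25/3) = 402/475
  n = 3: D(3) = 3(3 + 13/6) = 31/2; numerator = -4(402/475) + 2(-24/19) = -2808/475; a_3 = (-2808/475)/(31/2) = -5616/14725

r = 5/2; a_0 = 1; a_1 = -24/19; a_2 = 402/475; a_3 = -5616/14725


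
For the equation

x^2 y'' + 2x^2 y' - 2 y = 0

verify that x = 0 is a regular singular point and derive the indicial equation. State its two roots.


Divide by x^2 to reach normal form y'' + P_1(x) y' + P_2(x) y = 0 with P_1(x) = 2 and P_2(x) = -2/x^2.
x = 0 is a singular point because the y-coefficient -2/x^2 has a pole at x = 0.
It is a regular singular point because x P_1(x) = p(x) = 2x and x^2 P_2(x) = q(x) = -2 are polynomials, hence analytic at x = 0.
p(0) = 0,  q(0) = -2.
Indicial equation: r(r-1) + p(0) r + q(0) = 0, i.e. r^2 + (p(0) - 1) r + q(0) = 0, i.e. r^2 - 1 r - 2 = 0.
Discriminant: (-1)^2 - 4(-2) = 9, so r = (1 ± 3)/2.
Solving: r_1 = 2, r_2 = -1.

indicial: r^2 - 1 r - 2 = 0; roots r_1 = 2, r_2 = -1


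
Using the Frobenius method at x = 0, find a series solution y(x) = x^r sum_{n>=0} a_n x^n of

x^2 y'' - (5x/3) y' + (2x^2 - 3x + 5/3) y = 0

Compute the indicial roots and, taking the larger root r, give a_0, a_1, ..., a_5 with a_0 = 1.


Write in Frobenius form y'' + (p(x)/x) y' + (q(x)/x^2) y = 0:
  p(x) = -5/3,  q(x) = 2x^2 - 3x + 5/3.
Indicial equation: r(r-1) + (-5/3) r + (5/3) = 0 -> roots r_1 = 5/3, r_2 = 1.
Take r = r_1 = 5/3. Let y(x) = x^r sum_{n>=0} a_n x^n with a_0 = 1.
Substitute y = x^r sum a_n x^n and match x^{r+n}. The recurrence is
  D(n) a_n - 3 a_{n-1} + 2 a_{n-2} = 0,  where D(n) = (r+n)(r+n-1) + (-5/3)(r+n) + (5/3).
  a_n = [3 a_{n-1} - 2 a_{n-2}] / D(n).
Since the indicial polynomial factors as (r - r_1)(r - r_2), D(n) = (r_1 + n - r_1)(r_1 + n - r_2) = n(n + 2/3).
Evaluating step by step (a_0 = 1):
  n = 1: D(1) = 1(1 + 2/3) = 5/3; numerator = 3(1) = 3; a_1 = (3)/(5/3) = 9/5
  n = 2: D(2) = 2(2 + 2/3) = 16/3; numerator = 3(9/5) - 2(1) = 17/5; a_2 = (17/5)/(16/3) = 51/80
  n = 3: D(3) = 3(3 + 2/3) = 11; numerator = 3(51/80) - 2(9/5) = -27/16; a_3 = (-27/16)/(11) = -27/176
  n = 4: D(4) = 4(4 + 2/3) = 56/3; numerator = 3(-27/176) - 2(51/80) = -1527/880; a_4 = (-1527/880)/(56/3) = -4581/49280
  n = 5: D(5) = 5(5 + 2/3) = 85/3; numerator = 3(-4581/49280) - 2(-27/176) = 1377/49280; a_5 = (1377/49280)/(85/3) = 243/246400

r = 5/3; a_0 = 1; a_1 = 9/5; a_2 = 51/80; a_3 = -27/176; a_4 = -4581/49280; a_5 = 243/246400


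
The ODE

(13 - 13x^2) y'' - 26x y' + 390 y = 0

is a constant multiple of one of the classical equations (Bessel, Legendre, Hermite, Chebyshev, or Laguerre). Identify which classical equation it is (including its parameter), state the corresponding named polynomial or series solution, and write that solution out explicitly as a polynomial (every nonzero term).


All three coefficients share the factor 13; dividing through by 13 gives  (1 - x^2) y'' - 2x y' + 30 y = 0.
This matches the Legendre equation (1 - x^2) y'' - 2x y' + n(n+1) y = 0 (note the -2x y' term) with n(n+1) = 30, so n = 5; the polynomial solution is P_5(x).
With y = sum_k a_k x^k, matching x^k gives (k+2)(k+1) a_{k+2} = [k(k+1) - n(n+1)] a_k = (k - 5)(k + 6) a_k. The right side vanishes at k = 5, so the series with the parity of 5 terminates at degree 5.
Standard normalization (P_n(1) = 1): leading coefficient (2n)!/(2^n (n!)^2) = 3628800/(32*14400) = 63/8, so a_5 = 63/8. Work downward with a_k = (k+1)(k+2) a_{k+2} / ((k - 5)(k + 6)):
  a_3 = (4)(5)(63/8) / ((3 - 5)(3 + 6)) = (315/2)/(-18) = -35/4
  a_1 = (2)(3)(-35/4) / ((1 - 5)(1 + 6)) = (-105/2)/(-28) = 15/8
Hence P_5(x) = 63 x^5/8 - 35 x^3/4 + 15 x/8.

P_5(x); series = 63 x^5/8 - 35 x^3/4 + 15 x/8


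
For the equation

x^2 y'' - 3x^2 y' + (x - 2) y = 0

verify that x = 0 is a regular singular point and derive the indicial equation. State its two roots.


Divide by x^2 to reach normal form y'' + P_1(x) y' + P_2(x) y = 0 with P_1(x) = -3 and P_2(x) = 1/x - 2/x^2.
x = 0 is a singular point because the y-coefficient 1/x - 2/x^2 has a pole at x = 0.
It is a regular singular point because x P_1(x) = p(x) = -3x and x^2 P_2(x) = q(x) = x - 2 are polynomials, hence analytic at x = 0.
p(0) = 0,  q(0) = -2.
Indicial equation: r(r-1) + p(0) r + q(0) = 0, i.e. r^2 + (p(0) - 1) r + q(0) = 0, i.e. r^2 - 1 r - 2 = 0.
Discriminant: (-1)^2 - 4(-2) = 9, so r = (1 ± 3)/2.
Solving: r_1 = 2, r_2 = -1.

indicial: r^2 - 1 r - 2 = 0; roots r_1 = 2, r_2 = -1


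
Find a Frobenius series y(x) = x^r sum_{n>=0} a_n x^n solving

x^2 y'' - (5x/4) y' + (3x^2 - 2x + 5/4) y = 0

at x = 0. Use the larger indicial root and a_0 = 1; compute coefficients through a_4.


Write in Frobenius form y'' + (p(x)/x) y' + (q(x)/x^2) y = 0:
  p(x) = -5/4,  q(x) = 3x^2 - 2x + 5/4.
Indicial equation: r(r-1) + (-5/4) r + (5/4) = 0 -> roots r_1 = 5/4, r_2 = 1.
Take r = r_1 = 5/4. Let y(x) = x^r sum_{n>=0} a_n x^n with a_0 = 1.
Substitute y = x^r sum a_n x^n and match x^{r+n}. The recurrence is
  D(n) a_n - 2 a_{n-1} + 3 a_{n-2} = 0,  where D(n) = (r+n)(r+n-1) + (-5/4)(r+n) + (5/4).
  a_n = [2 a_{n-1} - 3 a_{n-2}] / D(n).
Since the indicial polynomial factors as (r - r_1)(r - r_2), D(n) = (r_1 + n - r_1)(r_1 + n - r_2) = n(n + 1/4).
Evaluating step by step (a_0 = 1):
  n = 1: D(1) = 1(1 + 1/4) = 5/4; numerator = 2(1) = 2; a_1 = (2)/(5/4) = 8/5
  n = 2: D(2) = 2(2 + 1/4) = 9/2; numerator = 2(8/5) - 3(1) = 1/5; a_2 = (1/5)/(9/2) = 2/45
  n = 3: D(3) = 3(3 + 1/4) = 39/4; numerator = 2(2/45) - 3(8/5) = -212/45; a_3 = (-212/45)/(39/4) = -848/1755
  n = 4: D(4) = 4(4 + 1/4) = 17; numerator = 2(-848/1755) - 3(2/45) = -386/351; a_4 = (-386/351)/(17) = -386/5967

r = 5/4; a_0 = 1; a_1 = 8/5; a_2 = 2/45; a_3 = -848/1755; a_4 = -386/5967


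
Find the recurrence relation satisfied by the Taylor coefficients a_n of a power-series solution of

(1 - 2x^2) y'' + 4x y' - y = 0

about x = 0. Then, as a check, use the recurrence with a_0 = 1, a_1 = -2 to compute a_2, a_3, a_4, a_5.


Substitute y = sum_n a_n x^n.
(1 - 2 x^2) y'' contributes (n+2)(n+1) a_{n+2} - 2 n(n-1) a_n at x^n.
4 x y'(x) contributes 4 n a_n at x^n.
-y(x) contributes -1 a_n at x^n.
Matching x^n: (n+2)(n+1) a_{n+2} + (-2 n(n-1) + 4 n - 1) a_n = 0.
Thus a_{n+2} = (2 n(n-1) - 4 n + 1) / ((n+1)(n+2)) * a_n.

Check with a_0 = 1, a_1 = -2 (apply the recurrence for n = 0, 1, 2, 3): a_0 = 1, a_1 = -2, a_2 = 1/2, a_3 = 1, a_4 = -1/8, a_5 = 1/20.

a_(n+2) = (2 n(n-1) - 4 n + 1) / ((n+1)(n+2)) * a_n; check: a_0 = 1, a_1 = -2, a_2 = 1/2, a_3 = 1, a_4 = -1/8, a_5 = 1/20


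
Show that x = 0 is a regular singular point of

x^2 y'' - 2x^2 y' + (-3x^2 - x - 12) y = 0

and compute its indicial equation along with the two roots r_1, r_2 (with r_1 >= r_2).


Divide by x^2 to reach normal form y'' + P_1(x) y' + P_2(x) y = 0 with P_1(x) = -2 and P_2(x) = -3 - 1/x - 12/x^2.
x = 0 is a singular point because the y-coefficient -3 - 1/x - 12/x^2 has a pole at x = 0.
It is a regular singular point because x P_1(x) = p(x) = -2x and x^2 P_2(x) = q(x) = -3x^2 - x - 12 are polynomials, hence analytic at x = 0.
p(0) = 0,  q(0) = -12.
Indicial equation: r(r-1) + p(0) r + q(0) = 0, i.e. r^2 + (p(0) - 1) r + q(0) = 0, i.e. r^2 - 1 r - 12 = 0.
Discriminant: (-1)^2 - 4(-12) = 49, so r = (1 ± 7)/2.
Solving: r_1 = 4, r_2 = -3.

indicial: r^2 - 1 r - 12 = 0; roots r_1 = 4, r_2 = -3


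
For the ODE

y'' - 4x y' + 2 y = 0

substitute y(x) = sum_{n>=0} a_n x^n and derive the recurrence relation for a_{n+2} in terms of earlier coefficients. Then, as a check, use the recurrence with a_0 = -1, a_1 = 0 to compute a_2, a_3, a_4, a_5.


Substitute y = sum_n a_n x^n.
y''(x) has coefficient (n+2)(n+1) a_{n+2} at x^n;
-4 x y'(x) has coefficient -4 n a_n at x^n (shift);
2 y(x) has coefficient 2 a_n at x^n.
Matching x^n: (n+2)(n+1) a_{n+2} + (-4n + 2) a_n = 0.
Thus a_{n+2} = (4n - 2) / ((n+1)(n+2)) * a_n.

Check with a_0 = -1, a_1 = 0 (apply the recurrence for n = 0, 1, 2, 3): a_0 = -1, a_1 = 0, a_2 = 1, a_3 = 0, a_4 = 1/2, a_5 = 0.

a_(n+2) = (4n - 2) / ((n+1)(n+2)) * a_n; check: a_0 = -1, a_1 = 0, a_2 = 1, a_3 = 0, a_4 = 1/2, a_5 = 0


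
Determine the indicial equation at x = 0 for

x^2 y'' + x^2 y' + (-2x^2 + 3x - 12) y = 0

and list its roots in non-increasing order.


Divide by x^2 to reach normal form y'' + P_1(x) y' + P_2(x) y = 0 with P_1(x) = 1 and P_2(x) = -2 + 3/x - 12/x^2.
x = 0 is a singular point because the y-coefficient -2 + 3/x - 12/x^2 has a pole at x = 0.
It is a regular singular point because x P_1(x) = p(x) = x and x^2 P_2(x) = q(x) = -2x^2 + 3x - 12 are polynomials, hence analytic at x = 0.
p(0) = 0,  q(0) = -12.
Indicial equation: r(r-1) + p(0) r + q(0) = 0, i.e. r^2 + (p(0) - 1) r + q(0) = 0, i.e. r^2 - 1 r - 12 = 0.
Discriminant: (-1)^2 - 4(-12) = 49, so r = (1 ± 7)/2.
Solving: r_1 = 4, r_2 = -3.

indicial: r^2 - 1 r - 12 = 0; roots r_1 = 4, r_2 = -3


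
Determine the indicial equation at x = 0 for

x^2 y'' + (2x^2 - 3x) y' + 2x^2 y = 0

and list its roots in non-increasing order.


Divide by x^2 to reach normal form y'' + P_1(x) y' + P_2(x) y = 0 with P_1(x) = 2 - 3/x and P_2(x) = 2.
x = 0 is a singular point because the y'-coefficient 2 - 3/x has a pole at x = 0.
It is a regular singular point because x P_1(x) = p(x) = 2x - 3 and x^2 P_2(x) = q(x) = 2x^2 are polynomials, hence analytic at x = 0.
p(0) = -3,  q(0) = 0.
Indicial equation: r(r-1) + p(0) r + q(0) = 0, i.e. r^2 + (p(0) - 1) r + q(0) = 0, i.e. r^2 - 4 r = 0.
Discriminant: (-4)^2 - 4(0) = 16, so r = (4 ± 4)/2.
Solving: r_1 = 4, r_2 = 0.

indicial: r^2 - 4 r = 0; roots r_1 = 4, r_2 = 0


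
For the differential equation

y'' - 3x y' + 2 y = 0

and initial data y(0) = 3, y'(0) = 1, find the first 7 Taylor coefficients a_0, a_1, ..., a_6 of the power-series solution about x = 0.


Ansatz: y(x) = sum_{n>=0} a_n x^n, so y'(x) = sum_{n>=1} n a_n x^(n-1) and y''(x) = sum_{n>=2} n(n-1) a_n x^(n-2).
Substitute into P(x) y'' + Q(x) y' + R(x) y = 0 with P(x) = 1, Q(x) = -3x, R(x) = 2, and match powers of x.
Initial conditions: a_0 = 3, a_1 = 1.
Setting the coefficient of each power of x to zero and solving order by order (substituting the coefficients already found):
  x^0: 2 a_2 + 2 a_0 = 0  ->  2 a_2 = -2 a_0 = -6  ->  a_2 = -3
  x^1: 6 a_3 - a_1 = 0  ->  6 a_3 = a_1 = 1  ->  a_3 = 1/6
  x^2: 12 a_4 - 4 a_2 = 0  ->  12 a_4 = 4 a_2 = -12  ->  a_4 = -1
  x^3: 20 a_5 - 7 a_3 = 0  ->  20 a_5 = 7 a_3 = 7/6  ->  a_5 = 7/120
  x^4: 30 a_6 - 10 a_4 = 0  ->  30 a_6 = 10 a_4 = -10  ->  a_6 = -1/3
Truncated series: y(x) = 3 + x - 3 x^2 + (1/6) x^3 - x^4 + (7/120) x^5 - (1/3) x^6 + O(x^7).

a_0 = 3; a_1 = 1; a_2 = -3; a_3 = 1/6; a_4 = -1; a_5 = 7/120; a_6 = -1/3


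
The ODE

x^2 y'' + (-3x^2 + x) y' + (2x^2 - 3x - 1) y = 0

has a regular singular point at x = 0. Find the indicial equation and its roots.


Divide by x^2 to reach normal form y'' + P_1(x) y' + P_2(x) y = 0 with P_1(x) = -3 + 1/x and P_2(x) = 2 - 3/x - 1/x^2.
x = 0 is a singular point because the y'-coefficient -3 + 1/x has a pole at x = 0 and the y-coefficient 2 - 3/x - 1/x^2 has a pole at x = 0.
It is a regular singular point because x P_1(x) = p(x) = 1 - 3x and x^2 P_2(x) = q(x) = 2x^2 - 3x - 1 are polynomials, hence analytic at x = 0.
p(0) = 1,  q(0) = -1.
Indicial equation: r(r-1) + p(0) r + q(0) = 0, i.e. r^2 + (p(0) - 1) r + q(0) = 0, i.e. r^2 - 1 = 0.
Discriminant: (0)^2 - 4(-1) = 4, so r = (0 ± 2)/2.
Solving: r_1 = 1, r_2 = -1.

indicial: r^2 - 1 = 0; roots r_1 = 1, r_2 = -1


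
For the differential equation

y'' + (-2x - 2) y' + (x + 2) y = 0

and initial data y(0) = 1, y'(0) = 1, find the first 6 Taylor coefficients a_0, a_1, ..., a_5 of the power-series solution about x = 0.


Ansatz: y(x) = sum_{n>=0} a_n x^n, so y'(x) = sum_{n>=1} n a_n x^(n-1) and y''(x) = sum_{n>=2} n(n-1) a_n x^(n-2).
Substitute into P(x) y'' + Q(x) y' + R(x) y = 0 with P(x) = 1, Q(x) = -2x - 2, R(x) = x + 2, and match powers of x.
Initial conditions: a_0 = 1, a_1 = 1.
Setting the coefficient of each power of x to zero and solving order by order (substituting the coefficients already found):
  x^0: 2 a_2 - 2 a_1 + 2 a_0 = 0  ->  2 a_2 = 2 a_1 - 2 a_0 = 0  ->  a_2 = 0
  x^1: 6 a_3 - 4 a_2 + a_0 = 0  ->  6 a_3 = 4 a_2 - a_0 = -1  ->  a_3 = -1/6
  x^2: 12 a_4 - 6 a_3 - 2 a_2 + a_1 = 0  ->  12 a_4 = 6 a_3 + 2 a_2 - a_1 = -2  ->  a_4 = -1/6
  x^3: 20 a_5 - 8 a_4 - 4 a_3 + a_2 = 0  ->  20 a_5 = 8 a_4 + 4 a_3 - a_2 = -2  ->  a_5 = -1/10
Truncated series: y(x) = 1 + x - (1/6) x^3 - (1/6) x^4 - (1/10) x^5 + O(x^6).

a_0 = 1; a_1 = 1; a_2 = 0; a_3 = -1/6; a_4 = -1/6; a_5 = -1/10


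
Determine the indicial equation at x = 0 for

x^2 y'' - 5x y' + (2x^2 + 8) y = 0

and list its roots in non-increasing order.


Divide by x^2 to reach normal form y'' + P_1(x) y' + P_2(x) y = 0 with P_1(x) = -5/x and P_2(x) = 2 + 8/x^2.
x = 0 is a singular point because the y'-coefficient -5/x has a pole at x = 0 and the y-coefficient 2 + 8/x^2 has a pole at x = 0.
It is a regular singular point because x P_1(x) = p(x) = -5 and x^2 P_2(x) = q(x) = 2x^2 + 8 are polynomials, hence analytic at x = 0.
p(0) = -5,  q(0) = 8.
Indicial equation: r(r-1) + p(0) r + q(0) = 0, i.e. r^2 + (p(0) - 1) r + q(0) = 0, i.e. r^2 - 6 r + 8 = 0.
Discriminant: (-6)^2 - 4(8) = 4, so r = (6 ± 2)/2.
Solving: r_1 = 4, r_2 = 2.

indicial: r^2 - 6 r + 8 = 0; roots r_1 = 4, r_2 = 2


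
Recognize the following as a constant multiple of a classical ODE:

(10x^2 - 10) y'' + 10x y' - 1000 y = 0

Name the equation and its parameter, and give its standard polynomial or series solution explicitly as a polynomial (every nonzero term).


All three coefficients share the factor -10; dividing through by -10 gives  (1 - x^2) y'' - x y' + 100 y = 0.
This matches the Chebyshev equation (1 - x^2) y'' - x y' + n^2 y = 0 (note the -x y' term, not -2x y') with n^2 = 100, so n = 10; the polynomial solution is T_10(x).
With y = sum_k a_k x^k, matching x^k gives (k+2)(k+1) a_{k+2} = (k^2 - n^2) a_k = (k - 10)(k + 10) a_k. The right side vanishes at k = 10, so the series with the parity of 10 terminates at degree 10.
Standard normalization: leading coefficient of T_n is 2^(n-1), so a_10 = 2^9 = 512. Work downward with a_k = (k+1)(k+2) a_{k+2} / ((k - 10)(k + 10)):
  a_8 = (9)(10)(512) / ((8 - 10)(8 + 10)) = 46080/(-36) = -1280
  a_6 = (7)(8)(-1280) / ((6 - 10)(6 + 10)) = -71680/(-64) = 1120
  a_4 = (5)(6)(1120) / ((4 - 10)(4 + 10)) = 33600/(-84) = -400
  a_2 = (3)(4)(-400) / ((2 - 10)(2 + 10)) = -4800/(-96) = 50
  a_0 = (1)(2)(50) / ((0 - 10)(0 + 10)) = 100/(-100) = -1
Hence T_10(x) = 512 x^10 - 1280 x^8 + 1120 x^6 - 400 x^4 + 50 x^2 - 1.

T_10(x); series = 512 x^10 - 1280 x^8 + 1120 x^6 - 400 x^4 + 50 x^2 - 1


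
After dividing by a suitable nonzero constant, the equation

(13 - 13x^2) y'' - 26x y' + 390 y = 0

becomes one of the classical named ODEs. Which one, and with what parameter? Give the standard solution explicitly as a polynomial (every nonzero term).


All three coefficients share the factor 13; dividing through by 13 gives  (1 - x^2) y'' - 2x y' + 30 y = 0.
This matches the Legendre equation (1 - x^2) y'' - 2x y' + n(n+1) y = 0 (note the -2x y' term) with n(n+1) = 30, so n = 5; the polynomial solution is P_5(x).
With y = sum_k a_k x^k, matching x^k gives (k+2)(k+1) a_{k+2} = [k(k+1) - n(n+1)] a_k = (k - 5)(k + 6) a_k. The right side vanishes at k = 5, so the series with the parity of 5 terminates at degree 5.
Standard normalization (P_n(1) = 1): leading coefficient (2n)!/(2^n (n!)^2) = 3628800/(32*14400) = 63/8, so a_5 = 63/8. Work downward with a_k = (k+1)(k+2) a_{k+2} / ((k - 5)(k + 6)):
  a_3 = (4)(5)(63/8) / ((3 - 5)(3 + 6)) = (315/2)/(-18) = -35/4
  a_1 = (2)(3)(-35/4) / ((1 - 5)(1 + 6)) = (-105/2)/(-28) = 15/8
Hence P_5(x) = 63 x^5/8 - 35 x^3/4 + 15 x/8.

P_5(x); series = 63 x^5/8 - 35 x^3/4 + 15 x/8


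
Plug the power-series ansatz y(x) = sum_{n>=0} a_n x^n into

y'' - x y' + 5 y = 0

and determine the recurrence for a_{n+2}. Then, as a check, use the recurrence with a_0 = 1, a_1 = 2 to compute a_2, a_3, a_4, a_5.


Substitute y = sum_n a_n x^n.
y''(x) has coefficient (n+2)(n+1) a_{n+2} at x^n;
-x y'(x) has coefficient -n a_n at x^n (shift);
5 y(x) has coefficient 5 a_n at x^n.
Matching x^n: (n+2)(n+1) a_{n+2} + (-n + 5) a_n = 0.
Thus a_{n+2} = (n - 5) / ((n+1)(n+2)) * a_n.

Check with a_0 = 1, a_1 = 2 (apply the recurrence for n = 0, 1, 2, 3): a_0 = 1, a_1 = 2, a_2 = -5/2, a_3 = -4/3, a_4 = 5/8, a_5 = 2/15.

a_(n+2) = (n - 5) / ((n+1)(n+2)) * a_n; check: a_0 = 1, a_1 = 2, a_2 = -5/2, a_3 = -4/3, a_4 = 5/8, a_5 = 2/15


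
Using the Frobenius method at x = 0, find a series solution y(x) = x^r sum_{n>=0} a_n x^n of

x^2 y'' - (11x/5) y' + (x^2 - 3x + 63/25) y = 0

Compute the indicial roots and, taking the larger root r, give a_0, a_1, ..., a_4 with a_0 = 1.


Write in Frobenius form y'' + (p(x)/x) y' + (q(x)/x^2) y = 0:
  p(x) = -11/5,  q(x) = x^2 - 3x + 63/25.
Indicial equation: r(r-1) + (-11/5) r + (63/25) = 0 -> roots r_1 = 9/5, r_2 = 7/5.
Take r = r_1 = 9/5. Let y(x) = x^r sum_{n>=0} a_n x^n with a_0 = 1.
Substitute y = x^r sum a_n x^n and match x^{r+n}. The recurrence is
  D(n) a_n - 3 a_{n-1} + 1 a_{n-2} = 0,  where D(n) = (r+n)(r+n-1) + (-11/5)(r+n) + (63/25).
  a_n = [3 a_{n-1} - 1 a_{n-2}] / D(n).
Since the indicial polynomial factors as (r - r_1)(r - r_2), D(n) = (r_1 + n - r_1)(r_1 + n - r_2) = n(n + 2/5).
Evaluating step by step (a_0 = 1):
  n = 1: D(1) = 1(1 + 2/5) = 7/5; numerator = 3(1) = 3; a_1 = (3)/(7/5) = 15/7
  n = 2: D(2) = 2(2 + 2/5) = 24/5; numerator = 3(15/7) - 1(1) = 38/7; a_2 = (38/7)/(24/5) = 95/84
  n = 3: D(3) = 3(3 + 2/5) = 51/5; numerator = 3(95/84) - 1(15/7) = 5/4; a_3 = (5/4)/(51/5) = 25/204
  n = 4: D(4) = 4(4 + 2/5) = 88/5; numerator = 3(25/204) - 1(95/84) = -545/714; a_4 = (-545/714)/(88/5) = -2725/62832

r = 9/5; a_0 = 1; a_1 = 15/7; a_2 = 95/84; a_3 = 25/204; a_4 = -2725/62832


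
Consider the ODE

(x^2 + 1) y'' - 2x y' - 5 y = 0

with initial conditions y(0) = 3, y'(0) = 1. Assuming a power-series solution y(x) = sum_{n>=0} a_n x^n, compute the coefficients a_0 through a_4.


Ansatz: y(x) = sum_{n>=0} a_n x^n, so y'(x) = sum_{n>=1} n a_n x^(n-1) and y''(x) = sum_{n>=2} n(n-1) a_n x^(n-2).
Substitute into P(x) y'' + Q(x) y' + R(x) y = 0 with P(x) = x^2 + 1, Q(x) = -2x, R(x) = -5, and match powers of x.
Initial conditions: a_0 = 3, a_1 = 1.
Setting the coefficient of each power of x to zero and solving order by order (substituting the coefficients already found):
  x^0: 2 a_2 - 5 a_0 = 0  ->  2 a_2 = 5 a_0 = 15  ->  a_2 = 15/2
  x^1: 6 a_3 - 7 a_1 = 0  ->  6 a_3 = 7 a_1 = 7  ->  a_3 = 7/6
  x^2: 12 a_4 - 7 a_2 = 0  ->  12 a_4 = 7 a_2 = 105/2  ->  a_4 = 35/8
Truncated series: y(x) = 3 + x + (15/2) x^2 + (7/6) x^3 + (35/8) x^4 + O(x^5).

a_0 = 3; a_1 = 1; a_2 = 15/2; a_3 = 7/6; a_4 = 35/8


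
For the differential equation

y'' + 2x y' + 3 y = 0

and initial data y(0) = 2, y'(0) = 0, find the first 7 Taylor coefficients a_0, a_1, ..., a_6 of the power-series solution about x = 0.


Ansatz: y(x) = sum_{n>=0} a_n x^n, so y'(x) = sum_{n>=1} n a_n x^(n-1) and y''(x) = sum_{n>=2} n(n-1) a_n x^(n-2).
Substitute into P(x) y'' + Q(x) y' + R(x) y = 0 with P(x) = 1, Q(x) = 2x, R(x) = 3, and match powers of x.
Initial conditions: a_0 = 2, a_1 = 0.
Setting the coefficient of each power of x to zero and solving order by order (substituting the coefficients already found):
  x^0: 2 a_2 + 3 a_0 = 0  ->  2 a_2 = -3 a_0 = -6  ->  a_2 = -3
  x^1: 6 a_3 + 5 a_1 = 0  ->  6 a_3 = -5 a_1 = 0  ->  a_3 = 0
  x^2: 12 a_4 + 7 a_2 = 0  ->  12 a_4 = -7 a_2 = 21  ->  a_4 = 7/4
  x^3: 20 a_5 + 9 a_3 = 0  ->  20 a_5 = -9 a_3 = 0  ->  a_5 = 0
  x^4: 30 a_6 + 11 a_4 = 0  ->  30 a_6 = -11 a_4 = -77/4  ->  a_6 = -77/120
Truncated series: y(x) = 2 - 3 x^2 + (7/4) x^4 - (77/120) x^6 + O(x^7).

a_0 = 2; a_1 = 0; a_2 = -3; a_3 = 0; a_4 = 7/4; a_5 = 0; a_6 = -77/120


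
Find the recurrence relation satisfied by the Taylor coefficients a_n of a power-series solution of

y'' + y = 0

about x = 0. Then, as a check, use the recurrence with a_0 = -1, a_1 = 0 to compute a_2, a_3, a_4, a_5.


Substitute y = sum_n a_n x^n into y'' + (const) y = 0.
y''(x) = sum_{n>=0} (n+2)(n+1) a_{n+2} x^n.
The ODE becomes sum_n [(n+2)(n+1) a_{n+2} + 1 a_n] x^n = 0.
Setting each coefficient to zero gives the recurrence:
  (n+2)(n+1) a_{n+2} + 1 a_n = 0,
  a_{n+2} = -1 / ((n+1)(n+2)) a_n.

Check with a_0 = -1, a_1 = 0 (apply the recurrence for n = 0, 1, 2, 3): a_0 = -1, a_1 = 0, a_2 = 1/2, a_3 = 0, a_4 = -1/24, a_5 = 0.

a_{n+2} = -1/((n+1)(n+2)) * a_n; check: a_0 = -1, a_1 = 0, a_2 = 1/2, a_3 = 0, a_4 = -1/24, a_5 = 0


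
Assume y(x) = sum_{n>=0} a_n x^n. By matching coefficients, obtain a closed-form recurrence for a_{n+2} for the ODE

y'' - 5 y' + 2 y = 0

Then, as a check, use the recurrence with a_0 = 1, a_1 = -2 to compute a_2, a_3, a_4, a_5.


Substitute y = sum_n a_n x^n.
y''(x) has coefficient (n+2)(n+1) a_{n+2} at x^n;
-5 y'(x) has coefficient -5 (n+1) a_{n+1} at x^n;
2 y(x) has coefficient 2 a_n at x^n.
Matching x^n: (n+2)(n+1) a_{n+2} - 5 (n+1) a_{n+1} + 2 a_n = 0.
Thus a_{n+2} = [5 (n+1) a_{n+1} - 2 a_n] / ((n+1)(n+2)).

Check with a_0 = 1, a_1 = -2 (apply the recurrence for n = 0, 1, 2, 3): a_0 = 1, a_1 = -2, a_2 = -6, a_3 = -28/3, a_4 = -32/3, a_5 = -146/15.

a_(n+2) = [5 (n+1) a_(n+1) - 2 a_n] / ((n+1)(n+2)); check: a_0 = 1, a_1 = -2, a_2 = -6, a_3 = -28/3, a_4 = -32/3, a_5 = -146/15


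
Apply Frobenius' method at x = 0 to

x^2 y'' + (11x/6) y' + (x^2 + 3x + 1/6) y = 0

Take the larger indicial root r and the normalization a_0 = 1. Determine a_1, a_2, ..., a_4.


Write in Frobenius form y'' + (p(x)/x) y' + (q(x)/x^2) y = 0:
  p(x) = 11/6,  q(x) = x^2 + 3x + 1/6.
Indicial equation: r(r-1) + (11/6) r + (1/6) = 0 -> roots r_1 = -1/3, r_2 = -1/2.
Take r = r_1 = -1/3. Let y(x) = x^r sum_{n>=0} a_n x^n with a_0 = 1.
Substitute y = x^r sum a_n x^n and match x^{r+n}. The recurrence is
  D(n) a_n + 3 a_{n-1} + 1 a_{n-2} = 0,  where D(n) = (r+n)(r+n-1) + (11/6)(r+n) + (1/6).
  a_n = [-3 a_{n-1} - 1 a_{n-2}] / D(n).
Since the indicial polynomial factors as (r - r_1)(r - r_2), D(n) = (r_1 + n - r_1)(r_1 + n - r_2) = n(n + 1/6).
Evaluating step by step (a_0 = 1):
  n = 1: D(1) = 1(1 + 1/6) = 7/6; numerator = -3(1) = -3; a_1 = (-3)/(7/6) = -18/7
  n = 2: D(2) = 2(2 + 1/6) = 13/3; numerator = -3(-18/7) - 1(1) = 47/7; a_2 = (47/7)/(13/3) = 141/91
  n = 3: D(3) = 3(3 + 1/6) = 19/2; numerator = -3(141/91) - 1(-18/7) = -27/13; a_3 = (-27/13)/(19/2) = -54/247
  n = 4: D(4) = 4(4 + 1/6) = 50/3; numerator = -3(-54/247) - 1(141/91) = -1545/1729; a_4 = (-1545/1729)/(50/3) = -927/17290

r = -1/3; a_0 = 1; a_1 = -18/7; a_2 = 141/91; a_3 = -54/247; a_4 = -927/17290


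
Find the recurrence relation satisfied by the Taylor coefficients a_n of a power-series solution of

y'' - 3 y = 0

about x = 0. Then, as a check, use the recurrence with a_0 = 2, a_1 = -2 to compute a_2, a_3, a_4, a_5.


Substitute y = sum_n a_n x^n into y'' + (const) y = 0.
y''(x) = sum_{n>=0} (n+2)(n+1) a_{n+2} x^n.
The ODE becomes sum_n [(n+2)(n+1) a_{n+2} - 3 a_n] x^n = 0.
Setting each coefficient to zero gives the recurrence:
  (n+2)(n+1) a_{n+2} - 3 a_n = 0,
  a_{n+2} = 3 / ((n+1)(n+2)) a_n.

Check with a_0 = 2, a_1 = -2 (apply the recurrence for n = 0, 1, 2, 3): a_0 = 2, a_1 = -2, a_2 = 3, a_3 = -1, a_4 = 3/4, a_5 = -3/20.

a_{n+2} = 3/((n+1)(n+2)) * a_n; check: a_0 = 2, a_1 = -2, a_2 = 3, a_3 = -1, a_4 = 3/4, a_5 = -3/20


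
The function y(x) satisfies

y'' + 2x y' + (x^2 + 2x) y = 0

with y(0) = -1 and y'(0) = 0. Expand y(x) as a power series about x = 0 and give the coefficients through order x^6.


Ansatz: y(x) = sum_{n>=0} a_n x^n, so y'(x) = sum_{n>=1} n a_n x^(n-1) and y''(x) = sum_{n>=2} n(n-1) a_n x^(n-2).
Substitute into P(x) y'' + Q(x) y' + R(x) y = 0 with P(x) = 1, Q(x) = 2x, R(x) = x^2 + 2x, and match powers of x.
Initial conditions: a_0 = -1, a_1 = 0.
Setting the coefficient of each power of x to zero and solving order by order (substituting the coefficients already found):
  x^0: 2 a_2 = 0  ->  a_2 = 0
  x^1: 6 a_3 + 2 a_1 + 2 a_0 = 0  ->  6 a_3 = -2 a_1 - 2 a_0 = 2  ->  a_3 = 1/3
  x^2: 12 a_4 + 4 a_2 + 2 a_1 + a_0 = 0  ->  12 a_4 = -4 a_2 - 2 a_1 - a_0 = 1  ->  a_4 = 1/12
  x^3: 20 a_5 + 6 a_3 + 2 a_2 + a_1 = 0  ->  20 a_5 = -6 a_3 - 2 a_2 - a_1 = -2  ->  a_5 = -1/10
  x^4: 30 a_6 + 8 a_4 + 2 a_3 + a_2 = 0  ->  30 a_6 = -8 a_4 - 2 a_3 - a_2 = -4/3  ->  a_6 = -2/45
Truncated series: y(x) = -1 + (1/3) x^3 + (1/12) x^4 - (1/10) x^5 - (2/45) x^6 + O(x^7).

a_0 = -1; a_1 = 0; a_2 = 0; a_3 = 1/3; a_4 = 1/12; a_5 = -1/10; a_6 = -2/45


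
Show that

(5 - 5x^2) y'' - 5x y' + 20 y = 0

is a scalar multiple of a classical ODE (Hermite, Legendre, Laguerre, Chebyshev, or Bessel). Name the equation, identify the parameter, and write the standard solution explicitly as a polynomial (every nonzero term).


All three coefficients share the factor 5; dividing through by 5 gives  (1 - x^2) y'' - x y' + 4 y = 0.
This matches the Chebyshev equation (1 - x^2) y'' - x y' + n^2 y = 0 (note the -x y' term, not -2x y') with n^2 = 4, so n = 2; the polynomial solution is T_2(x).
With y = sum_k a_k x^k, matching x^k gives (k+2)(k+1) a_{k+2} = (k^2 - n^2) a_k = (k - 2)(k + 2) a_k. The right side vanishes at k = 2, so the series with the parity of 2 terminates at degree 2.
Standard normalization: leading coefficient of T_n is 2^(n-1), so a_2 = 2^1 = 2. Work downward with a_k = (k+1)(k+2) a_{k+2} / ((k - 2)(k + 2)):
  a_0 = (1)(2)(2) / ((0 - 2)(0 + 2)) = 4/(-4) = -1
Hence T_2(x) = 2 x^2 - 1.

T_2(x); series = 2 x^2 - 1


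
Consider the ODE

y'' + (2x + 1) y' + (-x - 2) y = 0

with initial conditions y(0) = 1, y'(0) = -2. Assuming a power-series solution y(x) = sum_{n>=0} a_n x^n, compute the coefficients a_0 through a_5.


Ansatz: y(x) = sum_{n>=0} a_n x^n, so y'(x) = sum_{n>=1} n a_n x^(n-1) and y''(x) = sum_{n>=2} n(n-1) a_n x^(n-2).
Substitute into P(x) y'' + Q(x) y' + R(x) y = 0 with P(x) = 1, Q(x) = 2x + 1, R(x) = -x - 2, and match powers of x.
Initial conditions: a_0 = 1, a_1 = -2.
Setting the coefficient of each power of x to zero and solving order by order (substituting the coefficients already found):
  x^0: 2 a_2 + a_1 - 2 a_0 = 0  ->  2 a_2 = -a_1 + 2 a_0 = 4  ->  a_2 = 2
  x^1: 6 a_3 + 2 a_2 - a_0 = 0  ->  6 a_3 = -2 a_2 + a_0 = -3  ->  a_3 = -1/2
  x^2: 12 a_4 + 3 a_3 + 2 a_2 - a_1 = 0  ->  12 a_4 = -3 a_3 - 2 a_2 + a_1 = -9/2  ->  a_4 = -3/8
  x^3: 20 a_5 + 4 a_4 + 4 a_3 - a_2 = 0  ->  20 a_5 = -4 a_4 - 4 a_3 + a_2 = 11/2  ->  a_5 = 11/40
Truncated series: y(x) = 1 - 2 x + 2 x^2 - (1/2) x^3 - (3/8) x^4 + (11/40) x^5 + O(x^6).

a_0 = 1; a_1 = -2; a_2 = 2; a_3 = -1/2; a_4 = -3/8; a_5 = 11/40
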